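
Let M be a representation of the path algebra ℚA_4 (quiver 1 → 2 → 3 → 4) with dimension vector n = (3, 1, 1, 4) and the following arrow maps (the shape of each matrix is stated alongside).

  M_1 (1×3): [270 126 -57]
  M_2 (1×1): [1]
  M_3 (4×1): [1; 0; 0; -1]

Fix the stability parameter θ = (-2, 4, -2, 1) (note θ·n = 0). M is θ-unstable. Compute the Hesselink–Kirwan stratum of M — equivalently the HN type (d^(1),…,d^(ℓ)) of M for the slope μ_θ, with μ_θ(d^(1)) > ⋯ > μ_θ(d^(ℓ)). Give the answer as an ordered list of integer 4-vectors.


Barcode: M ≅ I[1,1]^2, I[1,4], I[4,4]^3. HN layers by μ_θ (2 steps, strictly decreasing):
  μ^(1)=1; μ^(2)=-2

((0, 1, 1, 4); (3, 0, 0, 0))


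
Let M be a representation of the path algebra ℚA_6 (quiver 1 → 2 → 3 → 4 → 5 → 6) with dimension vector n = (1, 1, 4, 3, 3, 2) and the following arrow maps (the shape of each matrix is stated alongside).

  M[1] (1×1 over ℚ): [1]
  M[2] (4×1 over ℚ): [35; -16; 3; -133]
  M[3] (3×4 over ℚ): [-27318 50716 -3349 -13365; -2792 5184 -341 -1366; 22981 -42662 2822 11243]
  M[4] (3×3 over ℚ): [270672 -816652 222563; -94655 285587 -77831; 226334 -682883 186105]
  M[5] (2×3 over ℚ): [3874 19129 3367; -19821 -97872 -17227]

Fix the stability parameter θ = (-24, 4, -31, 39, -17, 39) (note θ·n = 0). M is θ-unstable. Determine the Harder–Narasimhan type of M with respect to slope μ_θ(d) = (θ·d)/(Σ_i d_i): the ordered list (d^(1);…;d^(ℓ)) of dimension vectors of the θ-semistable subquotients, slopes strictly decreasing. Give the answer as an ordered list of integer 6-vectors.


Barcode: M ≅ I[1,6], I[3,3], I[3,5], I[3,6]. HN layers by μ_θ (5 steps, strictly decreasing):
  μ^(1)=39; μ^(2)=11; μ^(3)=-27/2; μ^(4)=-24; μ^(5)=-31

((0, 0, 0, 0, 0, 2); (0, 0, 0, 3, 3, 0); (0, 1, 1, 0, 0, 0); (1, 0, 0, 0, 0, 0); (0, 0, 3, 0, 0, 0))


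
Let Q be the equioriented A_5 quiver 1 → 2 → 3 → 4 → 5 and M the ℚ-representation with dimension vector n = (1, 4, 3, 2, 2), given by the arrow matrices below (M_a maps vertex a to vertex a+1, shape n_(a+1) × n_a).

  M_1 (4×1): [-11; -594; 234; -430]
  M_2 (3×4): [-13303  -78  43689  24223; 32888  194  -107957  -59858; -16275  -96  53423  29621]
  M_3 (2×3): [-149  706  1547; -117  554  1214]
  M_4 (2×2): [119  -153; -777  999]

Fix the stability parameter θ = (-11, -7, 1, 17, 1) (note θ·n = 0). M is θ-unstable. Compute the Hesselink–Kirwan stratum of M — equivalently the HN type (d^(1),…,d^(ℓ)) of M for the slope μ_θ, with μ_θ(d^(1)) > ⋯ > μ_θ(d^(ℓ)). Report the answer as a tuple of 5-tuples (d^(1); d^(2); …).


Interval decomposition of M: I[1,5], I[2,2], I[2,3], I[2,4], I[5,5].
HN type (ℓ=5): μ^(1)=17; μ^(2)=9; μ^(3)=1; μ^(4)=-7; μ^(5)=-11

((0, 0, 0, 1, 0); (0, 0, 0, 1, 1); (0, 0, 3, 0, 1); (0, 4, 0, 0, 0); (1, 0, 0, 0, 0))


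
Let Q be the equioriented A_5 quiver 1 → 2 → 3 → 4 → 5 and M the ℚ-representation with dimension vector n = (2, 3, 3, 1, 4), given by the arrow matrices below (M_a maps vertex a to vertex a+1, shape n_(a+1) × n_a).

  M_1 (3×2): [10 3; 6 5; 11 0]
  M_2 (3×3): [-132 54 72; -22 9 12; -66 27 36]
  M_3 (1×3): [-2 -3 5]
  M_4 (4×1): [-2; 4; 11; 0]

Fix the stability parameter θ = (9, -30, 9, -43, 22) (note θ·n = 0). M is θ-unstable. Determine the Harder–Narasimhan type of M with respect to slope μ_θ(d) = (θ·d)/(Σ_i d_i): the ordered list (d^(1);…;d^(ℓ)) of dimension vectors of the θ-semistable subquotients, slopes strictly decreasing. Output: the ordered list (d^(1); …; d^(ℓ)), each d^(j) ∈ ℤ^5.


Interval decomposition of M: I[1,2], I[1,3], I[2,2], I[3,3], I[3,5], I[5,5]^3.
HN type (ℓ=5): μ^(1)=22; μ^(2)=9; μ^(3)=-21/2; μ^(4)=-17; μ^(5)=-30

((0, 0, 0, 0, 4); (0, 0, 2, 0, 0); (2, 2, 0, 0, 0); (0, 0, 1, 1, 0); (0, 1, 0, 0, 0))


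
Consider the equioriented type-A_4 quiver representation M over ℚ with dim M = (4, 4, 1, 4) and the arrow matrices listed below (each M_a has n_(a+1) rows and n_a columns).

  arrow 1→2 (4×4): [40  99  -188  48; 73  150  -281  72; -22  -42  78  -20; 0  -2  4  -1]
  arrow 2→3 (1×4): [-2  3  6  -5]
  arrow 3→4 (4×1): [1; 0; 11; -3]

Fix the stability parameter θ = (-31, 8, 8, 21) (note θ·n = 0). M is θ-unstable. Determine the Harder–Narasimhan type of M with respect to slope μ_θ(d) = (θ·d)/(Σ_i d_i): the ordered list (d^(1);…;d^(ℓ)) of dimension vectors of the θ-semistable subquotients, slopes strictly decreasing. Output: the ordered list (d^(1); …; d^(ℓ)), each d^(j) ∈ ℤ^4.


Barcode: M ≅ I[1,1], I[1,2]^2, I[1,4], I[2,2], I[4,4]^3. HN layers by μ_θ (3 steps, strictly decreasing):
  μ^(1)=21; μ^(2)=8; μ^(3)=-31

((0, 0, 0, 4); (0, 4, 1, 0); (4, 0, 0, 0))


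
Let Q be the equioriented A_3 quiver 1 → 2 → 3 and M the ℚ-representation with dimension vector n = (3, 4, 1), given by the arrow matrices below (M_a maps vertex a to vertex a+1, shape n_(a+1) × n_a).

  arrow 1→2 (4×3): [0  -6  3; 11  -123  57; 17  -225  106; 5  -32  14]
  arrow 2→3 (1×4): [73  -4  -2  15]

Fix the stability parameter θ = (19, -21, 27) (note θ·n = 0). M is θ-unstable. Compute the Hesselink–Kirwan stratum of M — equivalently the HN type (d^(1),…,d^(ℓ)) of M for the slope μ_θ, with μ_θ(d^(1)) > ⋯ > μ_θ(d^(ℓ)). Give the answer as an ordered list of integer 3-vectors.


Via rank(M_{q-1}∘⋯∘M_p): M ≅ I[1,2]^2, I[1,3], I[2,2].
μ_θ-semistable layers: μ^(1)=27; μ^(2)=-1; μ^(3)=-21

((0, 0, 1); (3, 3, 0); (0, 1, 0))


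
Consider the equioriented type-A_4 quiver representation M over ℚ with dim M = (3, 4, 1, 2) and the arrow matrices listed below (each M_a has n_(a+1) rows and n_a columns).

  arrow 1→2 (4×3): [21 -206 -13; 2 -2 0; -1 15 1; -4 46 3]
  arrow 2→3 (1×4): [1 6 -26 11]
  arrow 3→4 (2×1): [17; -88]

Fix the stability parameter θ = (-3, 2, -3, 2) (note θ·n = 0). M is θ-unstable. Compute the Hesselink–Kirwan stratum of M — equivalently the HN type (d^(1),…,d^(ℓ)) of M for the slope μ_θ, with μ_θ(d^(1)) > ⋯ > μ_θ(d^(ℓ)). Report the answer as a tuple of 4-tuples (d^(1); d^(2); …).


Barcode: M ≅ I[1,2]^2, I[1,4], I[2,2], I[4,4]. HN layers by μ_θ (3 steps, strictly decreasing):
  μ^(1)=2; μ^(2)=-1/2; μ^(3)=-3

((0, 3, 0, 2); (0, 1, 1, 0); (3, 0, 0, 0))


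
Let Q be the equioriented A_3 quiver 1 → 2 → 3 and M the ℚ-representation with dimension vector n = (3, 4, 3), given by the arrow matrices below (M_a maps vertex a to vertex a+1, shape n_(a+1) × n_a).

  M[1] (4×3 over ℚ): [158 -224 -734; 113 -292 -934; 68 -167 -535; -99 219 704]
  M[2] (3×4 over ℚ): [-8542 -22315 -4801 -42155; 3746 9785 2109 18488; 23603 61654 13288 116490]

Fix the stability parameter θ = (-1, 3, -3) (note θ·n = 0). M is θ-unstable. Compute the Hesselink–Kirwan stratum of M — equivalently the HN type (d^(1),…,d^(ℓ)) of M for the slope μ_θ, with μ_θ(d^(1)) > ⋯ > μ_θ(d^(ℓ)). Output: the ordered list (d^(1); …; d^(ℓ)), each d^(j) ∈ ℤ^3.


Interval decomposition of M: I[1,3]^3, I[2,2].
HN type (ℓ=3): μ^(1)=3; μ^(2)=0; μ^(3)=-1

((0, 1, 0); (0, 3, 3); (3, 0, 0))


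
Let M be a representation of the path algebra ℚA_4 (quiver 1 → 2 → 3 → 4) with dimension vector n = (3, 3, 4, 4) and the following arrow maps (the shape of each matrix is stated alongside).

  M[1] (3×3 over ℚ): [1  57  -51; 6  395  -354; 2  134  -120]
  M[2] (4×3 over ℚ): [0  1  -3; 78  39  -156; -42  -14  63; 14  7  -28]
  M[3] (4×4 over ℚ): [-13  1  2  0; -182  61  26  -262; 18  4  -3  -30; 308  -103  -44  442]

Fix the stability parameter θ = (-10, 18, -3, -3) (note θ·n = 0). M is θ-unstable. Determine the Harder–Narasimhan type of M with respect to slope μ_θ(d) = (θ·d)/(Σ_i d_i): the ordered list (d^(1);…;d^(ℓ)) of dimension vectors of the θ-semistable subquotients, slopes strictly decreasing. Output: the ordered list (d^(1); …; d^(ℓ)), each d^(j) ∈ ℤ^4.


Barcode: M ≅ I[1,2], I[1,4]^2, I[3,3], I[3,4], I[4,4]. HN layers by μ_θ (4 steps, strictly decreasing):
  μ^(1)=18; μ^(2)=4; μ^(3)=-3; μ^(4)=-10

((0, 1, 0, 0); (0, 2, 2, 2); (0, 0, 2, 2); (3, 0, 0, 0))


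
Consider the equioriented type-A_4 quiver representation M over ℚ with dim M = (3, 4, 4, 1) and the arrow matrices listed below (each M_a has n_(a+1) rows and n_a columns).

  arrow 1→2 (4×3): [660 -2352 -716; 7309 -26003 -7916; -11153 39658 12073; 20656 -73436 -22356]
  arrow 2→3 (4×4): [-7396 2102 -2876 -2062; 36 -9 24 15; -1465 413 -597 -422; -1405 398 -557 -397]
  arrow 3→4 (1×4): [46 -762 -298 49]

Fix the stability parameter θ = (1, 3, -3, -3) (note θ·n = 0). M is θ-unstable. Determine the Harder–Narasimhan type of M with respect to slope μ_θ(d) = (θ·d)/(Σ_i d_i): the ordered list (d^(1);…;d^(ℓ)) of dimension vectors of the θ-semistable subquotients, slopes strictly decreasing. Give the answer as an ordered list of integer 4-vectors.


Via rank(M_{q-1}∘⋯∘M_p): M ≅ I[1,1], I[1,3], I[1,4], I[2,2]^2, I[3,3]^2.
μ_θ-semistable layers: μ^(1)=3; μ^(2)=1; μ^(3)=1/3; μ^(4)=-1/2; μ^(5)=-3

((0, 2, 0, 0); (1, 0, 0, 0); (1, 1, 1, 0); (1, 1, 1, 1); (0, 0, 2, 0))


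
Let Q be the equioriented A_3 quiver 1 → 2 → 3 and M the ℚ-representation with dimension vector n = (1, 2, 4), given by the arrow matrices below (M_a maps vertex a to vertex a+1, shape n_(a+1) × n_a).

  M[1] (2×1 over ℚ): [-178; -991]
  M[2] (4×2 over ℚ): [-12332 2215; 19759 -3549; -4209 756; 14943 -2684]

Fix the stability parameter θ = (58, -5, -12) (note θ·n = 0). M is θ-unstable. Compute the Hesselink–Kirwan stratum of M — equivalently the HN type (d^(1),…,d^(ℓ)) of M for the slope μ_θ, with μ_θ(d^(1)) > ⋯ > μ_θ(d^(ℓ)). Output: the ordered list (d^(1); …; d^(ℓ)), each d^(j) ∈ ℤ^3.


Interval decomposition of M: I[1,3], I[2,3], I[3,3]^2.
HN type (ℓ=3): μ^(1)=41/3; μ^(2)=-17/2; μ^(3)=-12

((1, 1, 1); (0, 1, 1); (0, 0, 2))


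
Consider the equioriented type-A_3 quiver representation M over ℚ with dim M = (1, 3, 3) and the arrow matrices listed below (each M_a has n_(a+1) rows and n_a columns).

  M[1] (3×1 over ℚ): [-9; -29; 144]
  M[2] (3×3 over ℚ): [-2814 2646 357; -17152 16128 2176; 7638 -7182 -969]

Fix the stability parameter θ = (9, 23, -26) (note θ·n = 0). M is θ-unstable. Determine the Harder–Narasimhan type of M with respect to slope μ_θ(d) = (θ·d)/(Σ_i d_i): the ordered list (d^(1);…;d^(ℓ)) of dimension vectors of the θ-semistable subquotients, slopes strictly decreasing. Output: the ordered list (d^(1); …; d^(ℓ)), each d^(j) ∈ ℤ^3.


Barcode: M ≅ I[1,2], I[2,2], I[2,3], I[3,3]^2. HN layers by μ_θ (4 steps, strictly decreasing):
  μ^(1)=23; μ^(2)=9; μ^(3)=-3/2; μ^(4)=-26

((0, 2, 0); (1, 0, 0); (0, 1, 1); (0, 0, 2))


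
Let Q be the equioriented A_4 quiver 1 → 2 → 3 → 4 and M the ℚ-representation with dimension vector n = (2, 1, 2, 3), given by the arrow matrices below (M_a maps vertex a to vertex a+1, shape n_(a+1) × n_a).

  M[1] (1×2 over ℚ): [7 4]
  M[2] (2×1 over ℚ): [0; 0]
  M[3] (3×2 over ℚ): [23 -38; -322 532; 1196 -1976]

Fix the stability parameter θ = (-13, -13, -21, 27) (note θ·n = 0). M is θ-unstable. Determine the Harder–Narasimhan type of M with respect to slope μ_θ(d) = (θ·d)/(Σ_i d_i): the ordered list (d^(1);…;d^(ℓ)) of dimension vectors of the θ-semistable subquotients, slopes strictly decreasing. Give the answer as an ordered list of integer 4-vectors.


Via rank(M_{q-1}∘⋯∘M_p): M ≅ I[1,1], I[1,2], I[3,3], I[3,4], I[4,4]^2.
μ_θ-semistable layers: μ^(1)=27; μ^(2)=-13; μ^(3)=-21

((0, 0, 0, 3); (2, 1, 0, 0); (0, 0, 2, 0))


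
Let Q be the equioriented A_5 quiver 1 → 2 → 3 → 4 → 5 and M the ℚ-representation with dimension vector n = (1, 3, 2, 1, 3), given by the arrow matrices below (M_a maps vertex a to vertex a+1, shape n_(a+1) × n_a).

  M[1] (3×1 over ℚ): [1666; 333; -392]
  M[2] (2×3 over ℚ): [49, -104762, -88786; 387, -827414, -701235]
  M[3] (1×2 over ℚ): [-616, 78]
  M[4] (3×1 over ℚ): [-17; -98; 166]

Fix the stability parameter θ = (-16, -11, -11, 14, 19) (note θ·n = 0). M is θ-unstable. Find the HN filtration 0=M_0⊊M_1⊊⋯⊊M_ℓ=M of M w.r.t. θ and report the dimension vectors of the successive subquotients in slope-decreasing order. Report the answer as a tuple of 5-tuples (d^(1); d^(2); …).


Barcode: M ≅ I[1,2], I[2,3], I[2,5], I[5,5]^2. HN layers by μ_θ (4 steps, strictly decreasing):
  μ^(1)=19; μ^(2)=14; μ^(3)=-11; μ^(4)=-16

((0, 0, 0, 0, 3); (0, 0, 0, 1, 0); (0, 3, 2, 0, 0); (1, 0, 0, 0, 0))


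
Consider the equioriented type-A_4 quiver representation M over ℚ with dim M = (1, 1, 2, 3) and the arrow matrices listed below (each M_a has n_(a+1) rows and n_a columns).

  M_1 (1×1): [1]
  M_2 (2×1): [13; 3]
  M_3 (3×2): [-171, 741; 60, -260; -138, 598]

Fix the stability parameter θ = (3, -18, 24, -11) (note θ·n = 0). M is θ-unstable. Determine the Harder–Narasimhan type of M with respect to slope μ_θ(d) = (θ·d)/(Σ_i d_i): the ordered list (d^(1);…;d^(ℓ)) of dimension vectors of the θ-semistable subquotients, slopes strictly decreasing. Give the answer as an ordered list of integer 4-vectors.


Via rank(M_{q-1}∘⋯∘M_p): M ≅ I[1,3], I[3,4], I[4,4]^2.
μ_θ-semistable layers: μ^(1)=24; μ^(2)=13/2; μ^(3)=-15/2; μ^(4)=-11

((0, 0, 1, 0); (0, 0, 1, 1); (1, 1, 0, 0); (0, 0, 0, 2))


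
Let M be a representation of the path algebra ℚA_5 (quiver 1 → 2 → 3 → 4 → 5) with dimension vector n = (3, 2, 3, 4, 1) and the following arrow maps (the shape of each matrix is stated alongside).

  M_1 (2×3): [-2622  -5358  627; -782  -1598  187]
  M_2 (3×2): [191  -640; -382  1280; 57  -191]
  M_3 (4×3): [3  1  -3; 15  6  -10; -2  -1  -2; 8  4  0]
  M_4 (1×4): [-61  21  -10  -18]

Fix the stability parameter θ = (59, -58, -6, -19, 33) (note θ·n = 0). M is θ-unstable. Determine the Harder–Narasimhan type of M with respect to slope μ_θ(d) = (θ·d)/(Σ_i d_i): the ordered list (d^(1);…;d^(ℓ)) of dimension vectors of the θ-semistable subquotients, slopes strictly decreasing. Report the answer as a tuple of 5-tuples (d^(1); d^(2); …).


Via rank(M_{q-1}∘⋯∘M_p): M ≅ I[1,1]^2, I[1,4], I[2,5], I[3,4], I[4,4].
μ_θ-semistable layers: μ^(1)=59; μ^(2)=33; μ^(3)=-6; μ^(4)=-25/2; μ^(5)=-19; μ^(6)=-58

((2, 0, 0, 0, 0); (0, 0, 0, 0, 1); (1, 1, 1, 1, 0); (0, 0, 2, 2, 0); (0, 0, 0, 1, 0); (0, 1, 0, 0, 0))


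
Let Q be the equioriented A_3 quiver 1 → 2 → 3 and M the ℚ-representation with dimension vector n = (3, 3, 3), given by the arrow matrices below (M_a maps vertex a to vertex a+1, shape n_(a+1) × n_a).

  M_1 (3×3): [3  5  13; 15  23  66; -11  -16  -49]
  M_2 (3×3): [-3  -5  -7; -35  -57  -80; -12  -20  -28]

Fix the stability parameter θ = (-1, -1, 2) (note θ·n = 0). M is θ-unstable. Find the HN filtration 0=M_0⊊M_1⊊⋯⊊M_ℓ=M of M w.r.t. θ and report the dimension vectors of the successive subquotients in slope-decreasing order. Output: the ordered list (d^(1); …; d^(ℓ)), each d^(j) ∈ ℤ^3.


Via rank(M_{q-1}∘⋯∘M_p): M ≅ I[1,2], I[1,3]^2, I[3,3].
μ_θ-semistable layers: μ^(1)=2; μ^(2)=-1

((0, 0, 3); (3, 3, 0))


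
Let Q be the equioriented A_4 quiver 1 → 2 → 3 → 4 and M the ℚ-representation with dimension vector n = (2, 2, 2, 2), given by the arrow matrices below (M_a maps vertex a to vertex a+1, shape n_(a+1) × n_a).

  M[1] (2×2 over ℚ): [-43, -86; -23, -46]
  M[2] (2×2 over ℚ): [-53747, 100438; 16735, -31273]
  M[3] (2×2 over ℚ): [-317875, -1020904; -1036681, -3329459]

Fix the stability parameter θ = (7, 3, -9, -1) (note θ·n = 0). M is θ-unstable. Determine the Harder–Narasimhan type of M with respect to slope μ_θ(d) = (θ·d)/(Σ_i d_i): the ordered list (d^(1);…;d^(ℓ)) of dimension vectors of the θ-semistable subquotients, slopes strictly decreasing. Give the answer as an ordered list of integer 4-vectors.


Via rank(M_{q-1}∘⋯∘M_p): M ≅ I[1,1], I[1,4], I[2,4].
μ_θ-semistable layers: μ^(1)=7; μ^(2)=0; μ^(3)=-1; μ^(4)=-3

((1, 0, 0, 0); (1, 1, 1, 1); (0, 0, 0, 1); (0, 1, 1, 0))


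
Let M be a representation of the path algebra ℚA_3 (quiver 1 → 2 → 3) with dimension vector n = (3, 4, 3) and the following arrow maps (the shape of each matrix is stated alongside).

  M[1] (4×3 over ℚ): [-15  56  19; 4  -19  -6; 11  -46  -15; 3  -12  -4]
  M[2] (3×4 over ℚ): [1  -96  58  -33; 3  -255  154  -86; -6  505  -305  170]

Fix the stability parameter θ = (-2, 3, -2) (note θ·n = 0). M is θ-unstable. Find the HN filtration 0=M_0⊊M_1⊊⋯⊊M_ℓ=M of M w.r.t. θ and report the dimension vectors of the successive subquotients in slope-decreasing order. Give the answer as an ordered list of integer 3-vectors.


Interval decomposition of M: I[1,2], I[1,3]^2, I[2,3].
HN type (ℓ=3): μ^(1)=3; μ^(2)=1/2; μ^(3)=-2

((0, 1, 0); (0, 3, 3); (3, 0, 0))


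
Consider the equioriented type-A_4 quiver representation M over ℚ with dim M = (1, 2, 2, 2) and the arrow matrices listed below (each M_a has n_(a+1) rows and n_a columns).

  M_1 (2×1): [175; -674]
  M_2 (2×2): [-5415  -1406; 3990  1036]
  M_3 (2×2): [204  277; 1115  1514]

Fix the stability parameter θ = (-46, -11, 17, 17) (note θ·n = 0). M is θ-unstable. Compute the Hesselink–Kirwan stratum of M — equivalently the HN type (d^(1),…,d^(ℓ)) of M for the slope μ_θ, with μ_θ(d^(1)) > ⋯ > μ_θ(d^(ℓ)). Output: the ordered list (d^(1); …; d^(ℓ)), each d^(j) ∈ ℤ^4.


Barcode: M ≅ I[1,4], I[2,2], I[3,4]. HN layers by μ_θ (3 steps, strictly decreasing):
  μ^(1)=17; μ^(2)=-11; μ^(3)=-46

((0, 0, 2, 2); (0, 2, 0, 0); (1, 0, 0, 0))


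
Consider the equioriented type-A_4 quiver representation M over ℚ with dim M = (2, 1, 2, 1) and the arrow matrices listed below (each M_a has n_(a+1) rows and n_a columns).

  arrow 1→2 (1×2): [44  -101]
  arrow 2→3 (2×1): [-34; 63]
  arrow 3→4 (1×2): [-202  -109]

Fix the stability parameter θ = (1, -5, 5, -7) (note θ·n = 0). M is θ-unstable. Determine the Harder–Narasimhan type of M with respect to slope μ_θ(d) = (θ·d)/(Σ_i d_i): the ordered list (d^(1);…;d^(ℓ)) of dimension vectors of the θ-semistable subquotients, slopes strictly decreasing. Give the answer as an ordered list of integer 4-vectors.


Interval decomposition of M: I[1,1], I[1,4], I[3,3].
HN type (ℓ=4): μ^(1)=5; μ^(2)=1; μ^(3)=-1; μ^(4)=-2

((0, 0, 1, 0); (1, 0, 0, 0); (0, 0, 1, 1); (1, 1, 0, 0))


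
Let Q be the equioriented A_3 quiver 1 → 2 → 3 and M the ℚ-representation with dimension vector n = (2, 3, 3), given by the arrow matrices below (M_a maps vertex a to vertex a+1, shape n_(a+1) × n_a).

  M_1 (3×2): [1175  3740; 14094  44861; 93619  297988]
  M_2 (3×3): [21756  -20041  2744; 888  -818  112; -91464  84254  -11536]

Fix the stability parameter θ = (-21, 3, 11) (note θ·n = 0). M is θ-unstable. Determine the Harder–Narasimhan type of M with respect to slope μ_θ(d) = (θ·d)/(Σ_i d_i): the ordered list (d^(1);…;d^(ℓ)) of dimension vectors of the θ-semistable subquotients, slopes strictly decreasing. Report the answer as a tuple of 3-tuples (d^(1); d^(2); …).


Barcode: M ≅ I[1,2], I[1,3], I[2,2], I[3,3]^2. HN layers by μ_θ (3 steps, strictly decreasing):
  μ^(1)=11; μ^(2)=3; μ^(3)=-21

((0, 0, 3); (0, 3, 0); (2, 0, 0))


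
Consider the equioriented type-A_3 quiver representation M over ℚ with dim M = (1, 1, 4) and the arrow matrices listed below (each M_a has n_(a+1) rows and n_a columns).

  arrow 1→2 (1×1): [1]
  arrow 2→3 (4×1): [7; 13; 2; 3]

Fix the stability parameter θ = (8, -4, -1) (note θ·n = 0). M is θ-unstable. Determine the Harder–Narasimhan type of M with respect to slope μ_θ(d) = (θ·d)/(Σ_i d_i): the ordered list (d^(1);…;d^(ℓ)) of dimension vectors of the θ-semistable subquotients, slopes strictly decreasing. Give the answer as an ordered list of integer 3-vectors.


Barcode: M ≅ I[1,3], I[3,3]^3. HN layers by μ_θ (2 steps, strictly decreasing):
  μ^(1)=1; μ^(2)=-1

((1, 1, 1); (0, 0, 3))


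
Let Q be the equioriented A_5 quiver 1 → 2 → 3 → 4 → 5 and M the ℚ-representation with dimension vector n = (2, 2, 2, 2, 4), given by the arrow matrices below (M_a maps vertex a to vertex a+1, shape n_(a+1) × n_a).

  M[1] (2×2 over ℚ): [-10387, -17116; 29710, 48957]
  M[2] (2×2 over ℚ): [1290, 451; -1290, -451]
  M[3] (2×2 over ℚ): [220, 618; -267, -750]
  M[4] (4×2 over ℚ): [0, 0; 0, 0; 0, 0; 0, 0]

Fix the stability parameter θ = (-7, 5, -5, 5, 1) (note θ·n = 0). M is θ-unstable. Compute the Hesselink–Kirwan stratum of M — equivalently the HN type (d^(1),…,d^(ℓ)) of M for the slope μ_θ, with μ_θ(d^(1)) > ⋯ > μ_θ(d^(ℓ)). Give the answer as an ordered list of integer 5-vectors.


Interval decomposition of M: I[1,2], I[1,4], I[3,4], I[5,5]^4.
HN type (ℓ=5): μ^(1)=5; μ^(2)=1; μ^(3)=0; μ^(4)=-5; μ^(5)=-7

((0, 1, 0, 2, 0); (0, 0, 0, 0, 4); (0, 1, 1, 0, 0); (0, 0, 1, 0, 0); (2, 0, 0, 0, 0))


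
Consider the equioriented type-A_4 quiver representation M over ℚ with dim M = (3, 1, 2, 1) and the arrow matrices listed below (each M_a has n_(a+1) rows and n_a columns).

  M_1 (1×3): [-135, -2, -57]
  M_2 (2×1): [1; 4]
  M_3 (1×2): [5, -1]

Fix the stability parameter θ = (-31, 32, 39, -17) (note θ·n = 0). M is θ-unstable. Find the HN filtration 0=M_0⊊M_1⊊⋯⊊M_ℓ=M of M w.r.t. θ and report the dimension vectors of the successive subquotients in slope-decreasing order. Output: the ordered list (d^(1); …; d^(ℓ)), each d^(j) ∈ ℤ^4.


Via rank(M_{q-1}∘⋯∘M_p): M ≅ I[1,1]^2, I[1,4], I[3,3].
μ_θ-semistable layers: μ^(1)=39; μ^(2)=18; μ^(3)=-31

((0, 0, 1, 0); (0, 1, 1, 1); (3, 0, 0, 0))


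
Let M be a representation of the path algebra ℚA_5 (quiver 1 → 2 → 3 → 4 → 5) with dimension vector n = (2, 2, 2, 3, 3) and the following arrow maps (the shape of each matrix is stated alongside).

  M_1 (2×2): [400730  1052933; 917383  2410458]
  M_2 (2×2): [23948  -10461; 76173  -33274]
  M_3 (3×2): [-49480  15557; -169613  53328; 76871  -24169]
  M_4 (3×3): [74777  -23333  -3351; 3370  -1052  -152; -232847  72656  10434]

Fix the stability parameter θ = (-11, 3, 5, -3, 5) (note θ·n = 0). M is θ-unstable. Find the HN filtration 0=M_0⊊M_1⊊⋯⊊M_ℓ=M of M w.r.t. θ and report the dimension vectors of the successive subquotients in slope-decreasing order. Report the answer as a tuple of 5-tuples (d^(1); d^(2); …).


Barcode: M ≅ I[1,4], I[1,5], I[4,5], I[5,5]. HN layers by μ_θ (4 steps, strictly decreasing):
  μ^(1)=5; μ^(2)=5/3; μ^(3)=-3; μ^(4)=-11

((0, 0, 0, 0, 3); (0, 2, 2, 2, 0); (0, 0, 0, 1, 0); (2, 0, 0, 0, 0))


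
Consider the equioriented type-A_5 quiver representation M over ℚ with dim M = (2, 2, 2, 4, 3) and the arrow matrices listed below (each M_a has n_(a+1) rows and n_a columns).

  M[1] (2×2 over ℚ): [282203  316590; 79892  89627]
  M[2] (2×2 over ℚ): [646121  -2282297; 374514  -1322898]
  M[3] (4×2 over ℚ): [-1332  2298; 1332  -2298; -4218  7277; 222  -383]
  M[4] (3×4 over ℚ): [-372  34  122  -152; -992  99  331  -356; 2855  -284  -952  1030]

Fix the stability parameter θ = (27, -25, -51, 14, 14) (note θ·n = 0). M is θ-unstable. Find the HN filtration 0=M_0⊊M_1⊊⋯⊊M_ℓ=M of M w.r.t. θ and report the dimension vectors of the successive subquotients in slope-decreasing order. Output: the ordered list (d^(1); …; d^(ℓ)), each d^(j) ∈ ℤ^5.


Interval decomposition of M: I[1,2], I[1,3], I[3,5], I[4,4], I[4,5]^2.
HN type (ℓ=4): μ^(1)=14; μ^(2)=1; μ^(3)=-49/3; μ^(4)=-51

((0, 0, 0, 4, 3); (1, 1, 0, 0, 0); (1, 1, 1, 0, 0); (0, 0, 1, 0, 0))


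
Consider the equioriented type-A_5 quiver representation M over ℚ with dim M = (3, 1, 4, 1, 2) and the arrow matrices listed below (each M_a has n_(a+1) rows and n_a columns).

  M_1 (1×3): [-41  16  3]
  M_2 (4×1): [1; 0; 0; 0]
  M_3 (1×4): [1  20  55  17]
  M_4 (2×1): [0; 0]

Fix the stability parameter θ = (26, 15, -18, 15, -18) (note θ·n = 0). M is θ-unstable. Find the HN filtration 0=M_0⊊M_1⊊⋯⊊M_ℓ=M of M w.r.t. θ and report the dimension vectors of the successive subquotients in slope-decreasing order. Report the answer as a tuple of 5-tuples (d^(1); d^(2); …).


Interval decomposition of M: I[1,1]^2, I[1,4], I[3,3]^3, I[5,5]^2.
HN type (ℓ=4): μ^(1)=26; μ^(2)=15; μ^(3)=23/3; μ^(4)=-18

((2, 0, 0, 0, 0); (0, 0, 0, 1, 0); (1, 1, 1, 0, 0); (0, 0, 3, 0, 2))


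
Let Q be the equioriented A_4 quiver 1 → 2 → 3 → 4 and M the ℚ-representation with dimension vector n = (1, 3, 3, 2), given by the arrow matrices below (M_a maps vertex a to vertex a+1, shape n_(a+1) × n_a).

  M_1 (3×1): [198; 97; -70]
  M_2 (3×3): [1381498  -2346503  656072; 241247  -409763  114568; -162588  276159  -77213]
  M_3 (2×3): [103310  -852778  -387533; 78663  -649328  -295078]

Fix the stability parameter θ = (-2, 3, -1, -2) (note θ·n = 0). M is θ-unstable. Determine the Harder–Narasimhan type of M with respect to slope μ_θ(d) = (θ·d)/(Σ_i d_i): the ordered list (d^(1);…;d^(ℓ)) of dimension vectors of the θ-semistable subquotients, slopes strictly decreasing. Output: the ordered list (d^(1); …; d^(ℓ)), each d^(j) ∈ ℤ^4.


Via rank(M_{q-1}∘⋯∘M_p): M ≅ I[1,4], I[2,3], I[2,4].
μ_θ-semistable layers: μ^(1)=1; μ^(2)=0; μ^(3)=-2

((0, 1, 1, 0); (0, 2, 2, 2); (1, 0, 0, 0))


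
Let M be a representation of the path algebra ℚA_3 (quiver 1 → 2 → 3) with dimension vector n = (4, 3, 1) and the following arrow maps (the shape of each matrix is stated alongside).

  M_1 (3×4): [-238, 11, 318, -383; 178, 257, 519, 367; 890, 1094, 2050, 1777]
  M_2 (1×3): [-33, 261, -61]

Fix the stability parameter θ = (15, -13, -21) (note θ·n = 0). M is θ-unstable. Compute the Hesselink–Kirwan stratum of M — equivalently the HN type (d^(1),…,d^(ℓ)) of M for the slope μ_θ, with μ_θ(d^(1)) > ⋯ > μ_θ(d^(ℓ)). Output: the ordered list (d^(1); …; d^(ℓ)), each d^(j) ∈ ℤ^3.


Interval decomposition of M: I[1,1], I[1,2]^2, I[1,3].
HN type (ℓ=3): μ^(1)=15; μ^(2)=1; μ^(3)=-19/3

((1, 0, 0); (2, 2, 0); (1, 1, 1))


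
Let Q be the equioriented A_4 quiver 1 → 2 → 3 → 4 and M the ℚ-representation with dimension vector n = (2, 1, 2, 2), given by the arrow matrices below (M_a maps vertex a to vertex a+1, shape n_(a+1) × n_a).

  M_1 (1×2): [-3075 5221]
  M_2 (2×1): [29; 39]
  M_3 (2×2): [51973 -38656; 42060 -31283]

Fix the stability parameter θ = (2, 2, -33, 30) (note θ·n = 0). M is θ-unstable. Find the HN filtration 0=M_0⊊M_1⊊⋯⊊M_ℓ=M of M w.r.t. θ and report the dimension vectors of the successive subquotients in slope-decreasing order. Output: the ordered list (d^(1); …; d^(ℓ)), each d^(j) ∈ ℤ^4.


Interval decomposition of M: I[1,1], I[1,4], I[3,4].
HN type (ℓ=4): μ^(1)=30; μ^(2)=2; μ^(3)=-29/3; μ^(4)=-33

((0, 0, 0, 2); (1, 0, 0, 0); (1, 1, 1, 0); (0, 0, 1, 0))


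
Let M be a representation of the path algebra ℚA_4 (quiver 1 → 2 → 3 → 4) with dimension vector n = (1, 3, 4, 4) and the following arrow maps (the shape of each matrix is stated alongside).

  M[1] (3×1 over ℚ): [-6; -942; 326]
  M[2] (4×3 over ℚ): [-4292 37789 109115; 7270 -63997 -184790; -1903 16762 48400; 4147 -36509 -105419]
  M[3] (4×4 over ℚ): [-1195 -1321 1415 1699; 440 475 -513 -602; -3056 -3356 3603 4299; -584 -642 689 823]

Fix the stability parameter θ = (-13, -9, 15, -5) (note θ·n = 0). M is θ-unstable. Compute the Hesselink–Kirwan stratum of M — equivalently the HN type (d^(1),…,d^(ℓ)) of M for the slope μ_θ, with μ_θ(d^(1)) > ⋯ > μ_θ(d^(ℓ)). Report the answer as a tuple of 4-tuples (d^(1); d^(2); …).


Barcode: M ≅ I[1,4], I[2,4]^2, I[3,4]. HN layers by μ_θ (3 steps, strictly decreasing):
  μ^(1)=5; μ^(2)=-9; μ^(3)=-13

((0, 0, 4, 4); (0, 3, 0, 0); (1, 0, 0, 0))


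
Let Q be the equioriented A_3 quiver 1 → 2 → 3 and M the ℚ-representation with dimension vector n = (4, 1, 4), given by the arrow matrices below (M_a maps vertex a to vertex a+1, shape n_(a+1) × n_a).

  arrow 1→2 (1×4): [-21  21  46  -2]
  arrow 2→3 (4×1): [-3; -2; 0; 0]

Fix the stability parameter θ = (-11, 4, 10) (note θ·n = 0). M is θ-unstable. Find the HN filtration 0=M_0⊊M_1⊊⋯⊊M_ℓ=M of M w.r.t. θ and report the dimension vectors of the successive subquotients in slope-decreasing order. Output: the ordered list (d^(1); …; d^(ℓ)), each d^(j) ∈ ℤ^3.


Barcode: M ≅ I[1,1]^3, I[1,3], I[3,3]^3. HN layers by μ_θ (3 steps, strictly decreasing):
  μ^(1)=10; μ^(2)=4; μ^(3)=-11

((0, 0, 4); (0, 1, 0); (4, 0, 0))


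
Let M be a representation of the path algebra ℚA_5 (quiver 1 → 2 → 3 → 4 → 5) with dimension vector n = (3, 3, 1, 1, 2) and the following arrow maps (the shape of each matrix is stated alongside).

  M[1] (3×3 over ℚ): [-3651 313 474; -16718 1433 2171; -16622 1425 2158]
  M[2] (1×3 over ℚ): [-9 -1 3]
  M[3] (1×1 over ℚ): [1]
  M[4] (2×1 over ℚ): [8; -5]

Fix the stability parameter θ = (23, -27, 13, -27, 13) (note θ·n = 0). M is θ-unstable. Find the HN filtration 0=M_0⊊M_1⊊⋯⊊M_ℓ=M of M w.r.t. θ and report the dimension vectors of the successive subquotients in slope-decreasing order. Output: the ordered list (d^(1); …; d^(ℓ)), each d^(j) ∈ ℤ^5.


Interval decomposition of M: I[1,2]^2, I[1,5], I[5,5].
HN type (ℓ=3): μ^(1)=13; μ^(2)=-2; μ^(3)=-9/2

((0, 0, 0, 0, 2); (2, 2, 0, 0, 0); (1, 1, 1, 1, 0))


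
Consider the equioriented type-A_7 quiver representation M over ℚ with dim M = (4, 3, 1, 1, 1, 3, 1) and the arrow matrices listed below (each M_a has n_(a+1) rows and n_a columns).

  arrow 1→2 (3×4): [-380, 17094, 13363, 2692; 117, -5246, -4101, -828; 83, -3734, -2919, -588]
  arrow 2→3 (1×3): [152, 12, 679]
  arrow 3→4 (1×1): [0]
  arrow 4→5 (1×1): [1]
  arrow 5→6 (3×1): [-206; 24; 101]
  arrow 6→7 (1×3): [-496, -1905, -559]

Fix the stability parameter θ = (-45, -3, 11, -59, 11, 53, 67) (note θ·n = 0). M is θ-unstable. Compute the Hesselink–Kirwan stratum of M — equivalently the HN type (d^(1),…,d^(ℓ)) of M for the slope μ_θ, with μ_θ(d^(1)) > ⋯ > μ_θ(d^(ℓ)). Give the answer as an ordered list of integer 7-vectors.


Barcode: M ≅ I[1,1], I[1,2]^2, I[1,3], I[4,7], I[6,6]^2. HN layers by μ_θ (6 steps, strictly decreasing):
  μ^(1)=67; μ^(2)=53; μ^(3)=11; μ^(4)=-3; μ^(5)=-45; μ^(6)=-59

((0, 0, 0, 0, 0, 0, 1); (0, 0, 0, 0, 0, 3, 0); (0, 0, 1, 0, 1, 0, 0); (0, 3, 0, 0, 0, 0, 0); (4, 0, 0, 0, 0, 0, 0); (0, 0, 0, 1, 0, 0, 0))


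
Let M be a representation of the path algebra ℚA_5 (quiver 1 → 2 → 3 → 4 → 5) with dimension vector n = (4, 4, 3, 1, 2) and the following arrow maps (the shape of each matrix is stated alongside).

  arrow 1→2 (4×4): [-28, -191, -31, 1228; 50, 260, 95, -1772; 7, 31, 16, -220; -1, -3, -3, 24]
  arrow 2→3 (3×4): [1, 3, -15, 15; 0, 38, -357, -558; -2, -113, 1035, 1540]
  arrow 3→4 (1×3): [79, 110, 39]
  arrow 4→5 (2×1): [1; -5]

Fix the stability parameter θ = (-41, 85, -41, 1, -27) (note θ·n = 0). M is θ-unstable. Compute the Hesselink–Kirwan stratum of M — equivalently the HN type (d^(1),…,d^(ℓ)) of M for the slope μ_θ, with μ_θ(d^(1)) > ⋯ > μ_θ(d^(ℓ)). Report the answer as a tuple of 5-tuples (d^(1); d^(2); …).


Interval decomposition of M: I[1,1], I[1,3]^2, I[1,5], I[2,2], I[5,5].
HN type (ℓ=5): μ^(1)=85; μ^(2)=22; μ^(3)=9/2; μ^(4)=-27; μ^(5)=-41

((0, 1, 0, 0, 0); (0, 2, 2, 0, 0); (0, 1, 1, 1, 1); (0, 0, 0, 0, 1); (4, 0, 0, 0, 0))


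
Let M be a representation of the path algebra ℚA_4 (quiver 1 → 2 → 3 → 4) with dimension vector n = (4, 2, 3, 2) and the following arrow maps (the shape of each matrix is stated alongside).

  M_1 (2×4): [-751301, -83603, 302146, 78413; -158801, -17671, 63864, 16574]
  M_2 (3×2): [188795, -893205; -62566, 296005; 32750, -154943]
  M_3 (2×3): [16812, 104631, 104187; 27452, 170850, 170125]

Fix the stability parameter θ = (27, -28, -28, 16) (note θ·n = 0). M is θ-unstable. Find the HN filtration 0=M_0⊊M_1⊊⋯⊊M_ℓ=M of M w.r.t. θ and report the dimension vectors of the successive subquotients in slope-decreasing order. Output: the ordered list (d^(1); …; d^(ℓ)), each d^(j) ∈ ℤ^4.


Barcode: M ≅ I[1,1]^2, I[1,3], I[1,4], I[3,4]. HN layers by μ_θ (4 steps, strictly decreasing):
  μ^(1)=27; μ^(2)=16; μ^(3)=-29/3; μ^(4)=-28

((2, 0, 0, 0); (0, 0, 0, 2); (2, 2, 2, 0); (0, 0, 1, 0))


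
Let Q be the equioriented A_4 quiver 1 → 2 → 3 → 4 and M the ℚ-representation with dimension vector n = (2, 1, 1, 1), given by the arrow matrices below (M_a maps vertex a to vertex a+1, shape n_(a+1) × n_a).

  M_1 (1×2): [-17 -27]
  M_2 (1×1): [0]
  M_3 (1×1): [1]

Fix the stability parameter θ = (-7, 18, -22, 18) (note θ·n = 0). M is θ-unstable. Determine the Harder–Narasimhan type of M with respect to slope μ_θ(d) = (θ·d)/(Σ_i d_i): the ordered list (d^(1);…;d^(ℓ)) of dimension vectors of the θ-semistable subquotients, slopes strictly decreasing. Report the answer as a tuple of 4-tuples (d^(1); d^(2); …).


Via rank(M_{q-1}∘⋯∘M_p): M ≅ I[1,1], I[1,2], I[3,4].
μ_θ-semistable layers: μ^(1)=18; μ^(2)=-7; μ^(3)=-22

((0, 1, 0, 1); (2, 0, 0, 0); (0, 0, 1, 0))


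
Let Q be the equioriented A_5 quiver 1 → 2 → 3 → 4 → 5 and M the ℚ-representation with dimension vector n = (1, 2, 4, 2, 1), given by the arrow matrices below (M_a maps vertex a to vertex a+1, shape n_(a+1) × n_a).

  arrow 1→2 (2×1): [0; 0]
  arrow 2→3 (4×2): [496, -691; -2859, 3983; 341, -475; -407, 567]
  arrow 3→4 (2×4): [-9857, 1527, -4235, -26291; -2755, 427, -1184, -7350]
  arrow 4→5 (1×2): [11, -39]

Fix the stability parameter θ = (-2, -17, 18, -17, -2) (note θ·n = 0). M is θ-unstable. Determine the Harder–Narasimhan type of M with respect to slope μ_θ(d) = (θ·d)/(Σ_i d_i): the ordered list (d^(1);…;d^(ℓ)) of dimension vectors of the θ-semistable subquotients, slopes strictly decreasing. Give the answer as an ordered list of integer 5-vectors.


Via rank(M_{q-1}∘⋯∘M_p): M ≅ I[1,1], I[2,4], I[2,5], I[3,3]^2.
μ_θ-semistable layers: μ^(1)=18; μ^(2)=1/2; μ^(3)=-1/3; μ^(4)=-2; μ^(5)=-17

((0, 0, 2, 0, 0); (0, 0, 1, 1, 0); (0, 0, 1, 1, 1); (1, 0, 0, 0, 0); (0, 2, 0, 0, 0))


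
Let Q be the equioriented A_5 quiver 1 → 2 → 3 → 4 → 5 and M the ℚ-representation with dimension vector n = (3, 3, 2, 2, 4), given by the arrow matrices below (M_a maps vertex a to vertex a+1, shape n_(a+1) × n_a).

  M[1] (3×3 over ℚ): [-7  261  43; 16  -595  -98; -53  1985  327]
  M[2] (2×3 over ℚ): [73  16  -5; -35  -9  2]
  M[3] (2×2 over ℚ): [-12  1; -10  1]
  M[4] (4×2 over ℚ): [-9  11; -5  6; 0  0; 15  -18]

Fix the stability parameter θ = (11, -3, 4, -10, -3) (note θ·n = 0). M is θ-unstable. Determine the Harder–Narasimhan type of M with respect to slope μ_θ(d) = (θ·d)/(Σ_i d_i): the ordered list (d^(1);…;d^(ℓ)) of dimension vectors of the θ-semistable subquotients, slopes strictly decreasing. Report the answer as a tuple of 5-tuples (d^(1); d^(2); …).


Interval decomposition of M: I[1,2], I[1,5]^2, I[5,5]^2.
HN type (ℓ=3): μ^(1)=4; μ^(2)=-1/5; μ^(3)=-3

((1, 1, 0, 0, 0); (2, 2, 2, 2, 2); (0, 0, 0, 0, 2))


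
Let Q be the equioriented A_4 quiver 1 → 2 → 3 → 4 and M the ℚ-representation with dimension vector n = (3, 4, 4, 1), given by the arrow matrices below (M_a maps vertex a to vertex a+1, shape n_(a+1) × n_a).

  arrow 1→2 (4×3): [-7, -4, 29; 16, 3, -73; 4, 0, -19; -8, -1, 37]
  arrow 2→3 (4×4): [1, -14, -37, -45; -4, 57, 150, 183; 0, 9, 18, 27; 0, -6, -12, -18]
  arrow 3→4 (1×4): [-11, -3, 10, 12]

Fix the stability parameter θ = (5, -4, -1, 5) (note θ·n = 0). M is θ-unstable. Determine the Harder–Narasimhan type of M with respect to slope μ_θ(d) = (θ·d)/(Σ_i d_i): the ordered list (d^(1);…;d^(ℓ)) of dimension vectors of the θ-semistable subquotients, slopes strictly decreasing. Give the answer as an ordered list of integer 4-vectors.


Barcode: M ≅ I[1,2]^2, I[1,4], I[2,3], I[3,3]^2. HN layers by μ_θ (5 steps, strictly decreasing):
  μ^(1)=5; μ^(2)=1/2; μ^(3)=0; μ^(4)=-1; μ^(5)=-4

((0, 0, 0, 1); (2, 2, 0, 0); (1, 1, 1, 0); (0, 0, 3, 0); (0, 1, 0, 0))


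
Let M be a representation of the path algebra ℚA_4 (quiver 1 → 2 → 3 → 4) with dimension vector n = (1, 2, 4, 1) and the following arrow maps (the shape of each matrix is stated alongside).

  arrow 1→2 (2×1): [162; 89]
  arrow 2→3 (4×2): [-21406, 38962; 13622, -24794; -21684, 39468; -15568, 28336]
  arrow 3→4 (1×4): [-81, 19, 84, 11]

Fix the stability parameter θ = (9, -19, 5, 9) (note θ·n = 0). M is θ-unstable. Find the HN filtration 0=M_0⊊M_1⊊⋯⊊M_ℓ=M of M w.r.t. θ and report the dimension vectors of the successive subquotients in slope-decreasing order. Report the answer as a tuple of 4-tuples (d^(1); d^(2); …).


Via rank(M_{q-1}∘⋯∘M_p): M ≅ I[1,3], I[2,2], I[3,3]^2, I[3,4].
μ_θ-semistable layers: μ^(1)=9; μ^(2)=5; μ^(3)=-5; μ^(4)=-19

((0, 0, 0, 1); (0, 0, 4, 0); (1, 1, 0, 0); (0, 1, 0, 0))


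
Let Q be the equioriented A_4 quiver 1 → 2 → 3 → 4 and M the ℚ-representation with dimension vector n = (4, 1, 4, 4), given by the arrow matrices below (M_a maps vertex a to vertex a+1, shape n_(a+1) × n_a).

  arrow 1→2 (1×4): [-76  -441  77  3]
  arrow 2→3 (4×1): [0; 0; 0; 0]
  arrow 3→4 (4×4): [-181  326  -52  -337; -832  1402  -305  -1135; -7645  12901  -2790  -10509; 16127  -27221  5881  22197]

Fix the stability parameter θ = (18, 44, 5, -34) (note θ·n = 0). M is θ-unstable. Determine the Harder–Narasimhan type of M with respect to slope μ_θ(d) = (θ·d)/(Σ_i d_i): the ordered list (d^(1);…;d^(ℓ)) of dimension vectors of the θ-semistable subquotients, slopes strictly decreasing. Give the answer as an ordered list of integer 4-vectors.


Interval decomposition of M: I[1,1]^3, I[1,2], I[3,4]^4.
HN type (ℓ=3): μ^(1)=44; μ^(2)=18; μ^(3)=-29/2

((0, 1, 0, 0); (4, 0, 0, 0); (0, 0, 4, 4))


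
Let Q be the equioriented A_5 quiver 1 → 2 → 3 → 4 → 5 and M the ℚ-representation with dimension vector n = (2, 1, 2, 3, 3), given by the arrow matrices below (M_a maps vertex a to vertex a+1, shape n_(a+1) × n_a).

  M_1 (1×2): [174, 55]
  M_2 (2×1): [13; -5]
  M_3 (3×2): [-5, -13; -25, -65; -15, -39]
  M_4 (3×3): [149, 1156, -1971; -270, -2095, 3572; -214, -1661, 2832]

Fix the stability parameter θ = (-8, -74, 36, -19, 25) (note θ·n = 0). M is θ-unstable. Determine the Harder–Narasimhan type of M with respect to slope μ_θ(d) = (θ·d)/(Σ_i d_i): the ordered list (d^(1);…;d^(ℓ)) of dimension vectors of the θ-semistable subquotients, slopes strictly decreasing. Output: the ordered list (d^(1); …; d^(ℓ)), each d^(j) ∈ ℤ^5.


Via rank(M_{q-1}∘⋯∘M_p): M ≅ I[1,1], I[1,3], I[3,5], I[4,4], I[4,5], I[5,5].
μ_θ-semistable layers: μ^(1)=36; μ^(2)=25; μ^(3)=17/2; μ^(4)=-8; μ^(5)=-19; μ^(6)=-41

((0, 0, 1, 0, 0); (0, 0, 0, 0, 3); (0, 0, 1, 1, 0); (1, 0, 0, 0, 0); (0, 0, 0, 2, 0); (1, 1, 0, 0, 0))


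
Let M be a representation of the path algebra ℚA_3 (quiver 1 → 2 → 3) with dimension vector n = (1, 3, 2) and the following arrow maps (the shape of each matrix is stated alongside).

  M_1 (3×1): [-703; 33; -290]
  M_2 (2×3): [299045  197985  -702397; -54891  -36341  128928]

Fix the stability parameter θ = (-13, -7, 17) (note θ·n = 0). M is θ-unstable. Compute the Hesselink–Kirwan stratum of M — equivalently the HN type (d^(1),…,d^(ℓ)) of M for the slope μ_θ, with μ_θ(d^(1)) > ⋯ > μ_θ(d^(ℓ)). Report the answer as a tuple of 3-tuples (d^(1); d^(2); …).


Barcode: M ≅ I[1,2], I[2,3]^2. HN layers by μ_θ (3 steps, strictly decreasing):
  μ^(1)=17; μ^(2)=-7; μ^(3)=-13

((0, 0, 2); (0, 3, 0); (1, 0, 0))
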